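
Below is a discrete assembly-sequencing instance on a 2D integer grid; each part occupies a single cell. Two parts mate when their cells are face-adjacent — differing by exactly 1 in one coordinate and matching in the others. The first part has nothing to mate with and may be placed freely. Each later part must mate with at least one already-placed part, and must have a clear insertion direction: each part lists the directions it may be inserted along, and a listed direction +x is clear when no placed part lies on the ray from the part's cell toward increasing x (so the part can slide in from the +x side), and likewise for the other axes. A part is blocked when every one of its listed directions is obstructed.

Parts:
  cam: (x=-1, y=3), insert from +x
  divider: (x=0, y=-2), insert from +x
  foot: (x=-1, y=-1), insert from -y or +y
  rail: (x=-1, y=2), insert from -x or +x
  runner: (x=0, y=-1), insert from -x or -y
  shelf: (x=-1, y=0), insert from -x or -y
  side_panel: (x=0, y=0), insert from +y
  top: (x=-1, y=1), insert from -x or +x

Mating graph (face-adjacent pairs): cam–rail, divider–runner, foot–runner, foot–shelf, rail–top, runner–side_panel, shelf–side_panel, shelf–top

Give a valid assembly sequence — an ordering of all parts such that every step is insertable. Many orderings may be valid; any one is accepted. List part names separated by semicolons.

1. foot@(-1, -1) [-y clear] — {foot}
2. runner@(0, -1) [-y clear] — {foot, runner}
3. shelf@(-1, 0) [-x clear] — {foot, runner, shelf}
4. side_panel@(0, 0) [+y clear] — {foot, runner, shelf, side_panel}
5. divider@(0, -2) [+x clear] — {divider, foot, runner, shelf, side_panel}
6. top@(-1, 1) [-x clear] — {divider, foot, runner, shelf, side_panel, top}
7. rail@(-1, 2) [-x clear] — {divider, foot, rail, runner, shelf, side_panel, top}
8. cam@(-1, 3) [+x clear] — {cam, divider, foot, rail, runner, shelf, side_panel, top}

foot; runner; shelf; side_panel; divider; top; rail; cam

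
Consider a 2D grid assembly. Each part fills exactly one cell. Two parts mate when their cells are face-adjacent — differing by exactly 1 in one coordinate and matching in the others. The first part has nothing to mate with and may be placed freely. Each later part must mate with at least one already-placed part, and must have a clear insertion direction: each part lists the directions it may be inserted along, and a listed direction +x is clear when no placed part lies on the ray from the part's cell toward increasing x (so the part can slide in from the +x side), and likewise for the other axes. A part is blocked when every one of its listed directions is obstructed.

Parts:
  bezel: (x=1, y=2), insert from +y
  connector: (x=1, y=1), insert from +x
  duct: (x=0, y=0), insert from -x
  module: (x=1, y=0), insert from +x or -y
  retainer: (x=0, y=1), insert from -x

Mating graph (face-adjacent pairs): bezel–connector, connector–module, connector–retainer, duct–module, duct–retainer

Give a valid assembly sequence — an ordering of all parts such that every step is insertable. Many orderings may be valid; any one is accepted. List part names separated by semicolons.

module; connector; retainer; duct; bezel

1. module@(1, 0) [+x clear] — {module}
2. connector@(1, 1) [+x clear] — {connector, module}
3. retainer@(0, 1) [-x clear] — {connector, module, retainer}
4. duct@(0, 0) [-x clear] — {connector, duct, module, retainer}
5. bezel@(1, 2) [+y clear] — {bezel, connector, duct, module, retainer}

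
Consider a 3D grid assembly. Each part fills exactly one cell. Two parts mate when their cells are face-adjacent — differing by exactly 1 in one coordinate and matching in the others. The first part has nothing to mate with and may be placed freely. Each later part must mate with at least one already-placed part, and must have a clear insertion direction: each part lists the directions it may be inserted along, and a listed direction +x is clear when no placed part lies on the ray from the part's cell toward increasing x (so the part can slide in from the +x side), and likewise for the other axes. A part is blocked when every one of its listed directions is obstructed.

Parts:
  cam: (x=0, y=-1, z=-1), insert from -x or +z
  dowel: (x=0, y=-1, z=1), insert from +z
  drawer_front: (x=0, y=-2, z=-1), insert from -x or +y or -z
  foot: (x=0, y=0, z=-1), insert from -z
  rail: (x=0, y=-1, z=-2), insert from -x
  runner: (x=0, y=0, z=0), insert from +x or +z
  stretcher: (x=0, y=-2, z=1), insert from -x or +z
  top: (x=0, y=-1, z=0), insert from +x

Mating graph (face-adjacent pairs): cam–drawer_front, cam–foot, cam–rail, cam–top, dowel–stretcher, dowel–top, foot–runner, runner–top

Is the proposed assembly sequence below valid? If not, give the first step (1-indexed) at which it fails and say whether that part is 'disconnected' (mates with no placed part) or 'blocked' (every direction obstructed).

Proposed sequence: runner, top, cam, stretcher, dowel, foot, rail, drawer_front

Invalid at step 4 (disconnected)

1. runner@(0, 0, 0) [+x clear] — {runner}
2. top@(0, -1, 0) [+x clear] — {runner, top}
3. cam@(0, -1, -1) [-x clear] — {cam, runner, top}
4. stretcher@(0, -2, 1) — no placed neighbour ⇒ disconnected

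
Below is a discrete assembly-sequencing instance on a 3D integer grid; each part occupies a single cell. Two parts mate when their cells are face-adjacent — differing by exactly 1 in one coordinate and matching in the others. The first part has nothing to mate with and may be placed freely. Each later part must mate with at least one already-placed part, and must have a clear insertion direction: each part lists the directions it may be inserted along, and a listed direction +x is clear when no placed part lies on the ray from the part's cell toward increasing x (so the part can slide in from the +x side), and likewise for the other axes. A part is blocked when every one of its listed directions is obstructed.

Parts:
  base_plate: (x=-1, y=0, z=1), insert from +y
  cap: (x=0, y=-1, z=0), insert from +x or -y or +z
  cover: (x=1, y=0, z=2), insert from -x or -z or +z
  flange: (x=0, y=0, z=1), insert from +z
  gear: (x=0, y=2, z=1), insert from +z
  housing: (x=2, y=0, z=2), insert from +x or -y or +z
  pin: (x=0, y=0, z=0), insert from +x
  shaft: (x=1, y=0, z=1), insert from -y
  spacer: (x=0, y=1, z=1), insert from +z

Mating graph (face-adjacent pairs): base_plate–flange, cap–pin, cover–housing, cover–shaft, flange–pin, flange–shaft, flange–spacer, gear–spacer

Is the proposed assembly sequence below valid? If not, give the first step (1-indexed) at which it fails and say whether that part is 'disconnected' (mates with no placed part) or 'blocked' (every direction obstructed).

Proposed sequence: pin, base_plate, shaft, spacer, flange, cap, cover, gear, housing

Invalid at step 2 (disconnected)

1. pin@(0, 0, 0) [+x clear] — {pin}
2. base_plate@(-1, 0, 1) — no placed neighbour ⇒ disconnected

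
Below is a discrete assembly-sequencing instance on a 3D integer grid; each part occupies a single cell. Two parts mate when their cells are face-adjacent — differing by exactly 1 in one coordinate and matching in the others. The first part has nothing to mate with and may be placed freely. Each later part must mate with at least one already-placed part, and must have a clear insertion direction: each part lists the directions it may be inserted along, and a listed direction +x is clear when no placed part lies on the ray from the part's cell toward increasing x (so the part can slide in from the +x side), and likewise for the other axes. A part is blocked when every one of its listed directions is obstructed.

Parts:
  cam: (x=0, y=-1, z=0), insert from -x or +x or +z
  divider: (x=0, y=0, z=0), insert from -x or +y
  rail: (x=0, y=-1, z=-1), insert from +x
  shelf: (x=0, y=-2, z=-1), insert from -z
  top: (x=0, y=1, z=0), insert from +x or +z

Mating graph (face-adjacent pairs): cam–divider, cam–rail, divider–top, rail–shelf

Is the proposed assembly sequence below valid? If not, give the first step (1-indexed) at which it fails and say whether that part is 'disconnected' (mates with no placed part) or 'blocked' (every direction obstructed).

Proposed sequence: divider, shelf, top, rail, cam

Invalid at step 2 (disconnected)

1. divider@(0, 0, 0) [-x clear] — {divider}
2. shelf@(0, -2, -1) — no placed neighbour ⇒ disconnected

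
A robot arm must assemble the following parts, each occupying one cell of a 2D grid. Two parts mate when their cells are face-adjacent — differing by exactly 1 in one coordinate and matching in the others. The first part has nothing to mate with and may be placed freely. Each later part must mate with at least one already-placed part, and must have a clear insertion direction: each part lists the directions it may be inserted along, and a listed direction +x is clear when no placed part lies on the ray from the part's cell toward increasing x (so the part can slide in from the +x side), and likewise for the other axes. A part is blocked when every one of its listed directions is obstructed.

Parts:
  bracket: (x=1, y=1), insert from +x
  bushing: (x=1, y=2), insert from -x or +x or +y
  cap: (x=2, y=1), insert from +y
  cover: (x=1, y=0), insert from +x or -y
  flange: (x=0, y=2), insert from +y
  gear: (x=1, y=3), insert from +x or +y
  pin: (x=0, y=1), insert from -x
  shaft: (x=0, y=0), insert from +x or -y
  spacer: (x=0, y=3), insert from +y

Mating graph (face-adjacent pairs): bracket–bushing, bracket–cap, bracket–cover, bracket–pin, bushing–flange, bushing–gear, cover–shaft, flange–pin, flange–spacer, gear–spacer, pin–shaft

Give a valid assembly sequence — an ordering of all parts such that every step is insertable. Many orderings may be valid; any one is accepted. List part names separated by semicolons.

1. pin@(0, 1) [-x clear] — {pin}
2. shaft@(0, 0) [+x clear] — {pin, shaft}
3. bracket@(1, 1) [+x clear] — {bracket, pin, shaft}
4. cover@(1, 0) [+x clear] — {bracket, cover, pin, shaft}
5. bushing@(1, 2) [-x clear] — {bracket, bushing, cover, pin, shaft}
6. gear@(1, 3) [+x clear] — {bracket, bushing, cover, gear, pin, shaft}
7. cap@(2, 1) [+y clear] — {bracket, bushing, cap, cover, gear, pin, shaft}
8. flange@(0, 2) [+y clear] — {bracket, bushing, cap, cover, flange, gear, pin, shaft}
9. spacer@(0, 3) [+y clear] — {bracket, bushing, cap, cover, flange, gear, pin, shaft, spacer}

pin; shaft; bracket; cover; bushing; gear; cap; flange; spacer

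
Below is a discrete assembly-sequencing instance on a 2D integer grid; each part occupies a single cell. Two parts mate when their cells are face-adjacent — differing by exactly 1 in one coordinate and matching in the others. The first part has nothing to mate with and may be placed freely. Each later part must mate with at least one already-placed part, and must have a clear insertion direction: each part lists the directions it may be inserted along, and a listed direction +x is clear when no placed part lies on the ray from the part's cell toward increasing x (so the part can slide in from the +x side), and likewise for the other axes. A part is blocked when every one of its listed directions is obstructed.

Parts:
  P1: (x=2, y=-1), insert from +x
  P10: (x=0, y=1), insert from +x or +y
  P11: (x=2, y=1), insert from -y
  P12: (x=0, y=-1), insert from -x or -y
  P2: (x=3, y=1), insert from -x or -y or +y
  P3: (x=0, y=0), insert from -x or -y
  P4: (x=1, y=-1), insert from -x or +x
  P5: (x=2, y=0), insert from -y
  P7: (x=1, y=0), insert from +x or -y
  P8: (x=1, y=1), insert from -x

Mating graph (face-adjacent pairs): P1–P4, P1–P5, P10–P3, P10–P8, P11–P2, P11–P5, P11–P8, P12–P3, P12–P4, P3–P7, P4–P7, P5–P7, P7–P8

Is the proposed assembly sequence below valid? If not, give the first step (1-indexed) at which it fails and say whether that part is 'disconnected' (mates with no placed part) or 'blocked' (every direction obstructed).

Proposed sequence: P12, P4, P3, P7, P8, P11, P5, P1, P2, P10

Valid

1. P12@(0, -1) [-x clear] — {P12}
2. P4@(1, -1) [+x clear] — {P12, P4}
3. P3@(0, 0) [-x clear] — {P12, P3, P4}
4. P7@(1, 0) [+x clear] — {P12, P3, P4, P7}
5. P8@(1, 1) [-x clear] — {P12, P3, P4, P7, P8}
6. P11@(2, 1) [-y clear] — {P11, P12, P3, P4, P7, P8}
7. P5@(2, 0) [-y clear] — {P11, P12, P3, P4, P5, P7, P8}
8. P1@(2, -1) [+x clear] — {P1, P11, P12, P3, P4, P5, P7, P8}
9. P2@(3, 1) [-y clear] — {P1, P11, P12, P2, P3, P4, P5, P7, P8}
10. P10@(0, 1) [+y clear] — {P1, P10, P11, P12, P2, P3, P4, P5, P7, P8}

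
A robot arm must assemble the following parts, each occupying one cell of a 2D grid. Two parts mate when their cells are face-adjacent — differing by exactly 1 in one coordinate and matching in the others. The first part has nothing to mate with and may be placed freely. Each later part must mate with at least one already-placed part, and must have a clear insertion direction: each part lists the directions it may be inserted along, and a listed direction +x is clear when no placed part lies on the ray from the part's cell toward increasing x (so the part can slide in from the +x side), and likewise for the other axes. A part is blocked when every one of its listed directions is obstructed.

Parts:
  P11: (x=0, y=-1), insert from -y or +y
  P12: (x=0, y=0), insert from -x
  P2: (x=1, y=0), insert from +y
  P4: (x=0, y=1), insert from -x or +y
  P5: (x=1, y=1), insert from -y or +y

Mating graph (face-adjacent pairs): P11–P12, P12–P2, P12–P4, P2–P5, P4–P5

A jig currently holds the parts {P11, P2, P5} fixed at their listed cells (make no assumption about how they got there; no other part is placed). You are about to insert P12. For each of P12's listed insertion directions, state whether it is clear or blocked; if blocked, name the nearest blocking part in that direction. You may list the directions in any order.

-x: clear

-x: ray from P12(0, 0) has no placed part ⇒ clear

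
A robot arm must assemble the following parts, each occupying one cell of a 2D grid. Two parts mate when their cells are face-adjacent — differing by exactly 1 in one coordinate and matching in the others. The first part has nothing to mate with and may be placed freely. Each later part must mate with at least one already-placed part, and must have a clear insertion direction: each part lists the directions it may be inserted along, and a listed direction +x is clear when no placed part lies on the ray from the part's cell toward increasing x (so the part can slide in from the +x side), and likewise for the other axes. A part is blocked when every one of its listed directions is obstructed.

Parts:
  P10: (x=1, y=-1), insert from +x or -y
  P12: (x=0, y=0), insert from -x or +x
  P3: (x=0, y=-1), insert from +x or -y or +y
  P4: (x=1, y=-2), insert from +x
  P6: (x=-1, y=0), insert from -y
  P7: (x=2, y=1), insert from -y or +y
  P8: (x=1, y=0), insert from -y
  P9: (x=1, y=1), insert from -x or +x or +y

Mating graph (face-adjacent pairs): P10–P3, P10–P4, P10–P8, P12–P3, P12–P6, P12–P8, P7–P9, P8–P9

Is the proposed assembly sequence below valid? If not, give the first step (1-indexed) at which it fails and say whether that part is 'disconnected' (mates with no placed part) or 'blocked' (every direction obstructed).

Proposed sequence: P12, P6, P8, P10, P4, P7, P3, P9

Invalid at step 6 (disconnected)

1. P12@(0, 0) [-x clear] — {P12}
2. P6@(-1, 0) [-y clear] — {P12, P6}
3. P8@(1, 0) [-y clear] — {P12, P6, P8}
4. P10@(1, -1) [+x clear] — {P10, P12, P6, P8}
5. P4@(1, -2) [+x clear] — {P10, P12, P4, P6, P8}
6. P7@(2, 1) — no placed neighbour ⇒ disconnected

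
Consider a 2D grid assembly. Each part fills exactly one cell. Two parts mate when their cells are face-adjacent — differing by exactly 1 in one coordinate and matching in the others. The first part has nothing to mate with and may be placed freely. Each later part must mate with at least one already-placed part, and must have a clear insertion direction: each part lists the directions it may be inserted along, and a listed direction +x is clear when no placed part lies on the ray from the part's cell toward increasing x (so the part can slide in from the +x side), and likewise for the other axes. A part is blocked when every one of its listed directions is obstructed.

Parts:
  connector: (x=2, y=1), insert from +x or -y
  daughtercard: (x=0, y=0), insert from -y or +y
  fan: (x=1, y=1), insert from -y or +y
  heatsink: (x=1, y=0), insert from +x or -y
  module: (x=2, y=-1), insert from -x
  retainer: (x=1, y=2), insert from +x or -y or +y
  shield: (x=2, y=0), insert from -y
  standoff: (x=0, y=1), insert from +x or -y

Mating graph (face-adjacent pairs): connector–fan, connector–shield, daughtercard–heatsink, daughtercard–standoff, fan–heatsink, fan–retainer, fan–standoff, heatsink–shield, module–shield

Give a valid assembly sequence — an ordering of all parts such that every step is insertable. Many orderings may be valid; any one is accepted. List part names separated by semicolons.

heatsink; fan; retainer; connector; shield; module; standoff; daughtercard

1. heatsink@(1, 0) [+x clear] — {heatsink}
2. fan@(1, 1) [+y clear] — {fan, heatsink}
3. retainer@(1, 2) [+x clear] — {fan, heatsink, retainer}
4. connector@(2, 1) [+x clear] — {connector, fan, heatsink, retainer}
5. shield@(2, 0) [-y clear] — {connector, fan, heatsink, retainer, shield}
6. module@(2, -1) [-x clear] — {connector, fan, heatsink, module, retainer, shield}
7. standoff@(0, 1) [-y clear] — {connector, fan, heatsink, module, retainer, shield, standoff}
8. daughtercard@(0, 0) [-y clear] — {connector, daughtercard, fan, heatsink, module, retainer, shield, standoff}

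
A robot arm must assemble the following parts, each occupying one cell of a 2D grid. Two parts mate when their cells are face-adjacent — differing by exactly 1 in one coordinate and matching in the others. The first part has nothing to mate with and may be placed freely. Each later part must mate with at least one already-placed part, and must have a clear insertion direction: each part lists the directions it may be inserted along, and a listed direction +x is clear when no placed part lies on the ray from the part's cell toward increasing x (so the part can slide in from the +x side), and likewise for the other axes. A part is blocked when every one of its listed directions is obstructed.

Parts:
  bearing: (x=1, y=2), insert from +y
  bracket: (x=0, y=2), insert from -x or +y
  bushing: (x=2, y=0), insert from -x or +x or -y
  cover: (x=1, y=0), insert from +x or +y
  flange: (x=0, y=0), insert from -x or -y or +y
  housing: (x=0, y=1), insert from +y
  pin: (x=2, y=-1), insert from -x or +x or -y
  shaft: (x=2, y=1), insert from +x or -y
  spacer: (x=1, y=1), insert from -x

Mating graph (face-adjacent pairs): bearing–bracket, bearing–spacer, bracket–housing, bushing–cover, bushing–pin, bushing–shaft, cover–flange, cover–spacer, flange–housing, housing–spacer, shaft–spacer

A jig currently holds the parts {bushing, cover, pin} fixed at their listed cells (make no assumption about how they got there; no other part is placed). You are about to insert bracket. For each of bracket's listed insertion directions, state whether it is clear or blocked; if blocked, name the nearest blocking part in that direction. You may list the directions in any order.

-x: ray from bracket(0, 2) has no placed part ⇒ clear
+y: ray from bracket(0, 2) has no placed part ⇒ clear

+y: clear; -x: clear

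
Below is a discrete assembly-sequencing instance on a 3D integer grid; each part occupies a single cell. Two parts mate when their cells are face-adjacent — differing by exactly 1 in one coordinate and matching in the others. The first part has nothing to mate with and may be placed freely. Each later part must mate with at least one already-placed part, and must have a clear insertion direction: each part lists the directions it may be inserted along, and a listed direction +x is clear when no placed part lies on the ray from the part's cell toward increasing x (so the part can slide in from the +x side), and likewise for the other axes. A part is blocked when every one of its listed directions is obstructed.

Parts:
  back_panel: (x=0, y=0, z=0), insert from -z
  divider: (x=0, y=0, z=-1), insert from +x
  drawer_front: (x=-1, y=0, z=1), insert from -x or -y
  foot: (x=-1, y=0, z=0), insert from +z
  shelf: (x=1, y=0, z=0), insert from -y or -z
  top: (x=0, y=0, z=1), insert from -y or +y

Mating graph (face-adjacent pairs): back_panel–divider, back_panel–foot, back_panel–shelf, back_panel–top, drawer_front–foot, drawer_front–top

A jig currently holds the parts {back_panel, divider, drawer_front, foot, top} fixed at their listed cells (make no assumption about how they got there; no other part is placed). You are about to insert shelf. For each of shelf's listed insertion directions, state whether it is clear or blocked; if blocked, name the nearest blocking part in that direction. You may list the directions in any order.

-y: ray from shelf(1, 0, 0) has no placed part ⇒ clear
-z: ray from shelf(1, 0, 0) has no placed part ⇒ clear

-y: clear; -z: clear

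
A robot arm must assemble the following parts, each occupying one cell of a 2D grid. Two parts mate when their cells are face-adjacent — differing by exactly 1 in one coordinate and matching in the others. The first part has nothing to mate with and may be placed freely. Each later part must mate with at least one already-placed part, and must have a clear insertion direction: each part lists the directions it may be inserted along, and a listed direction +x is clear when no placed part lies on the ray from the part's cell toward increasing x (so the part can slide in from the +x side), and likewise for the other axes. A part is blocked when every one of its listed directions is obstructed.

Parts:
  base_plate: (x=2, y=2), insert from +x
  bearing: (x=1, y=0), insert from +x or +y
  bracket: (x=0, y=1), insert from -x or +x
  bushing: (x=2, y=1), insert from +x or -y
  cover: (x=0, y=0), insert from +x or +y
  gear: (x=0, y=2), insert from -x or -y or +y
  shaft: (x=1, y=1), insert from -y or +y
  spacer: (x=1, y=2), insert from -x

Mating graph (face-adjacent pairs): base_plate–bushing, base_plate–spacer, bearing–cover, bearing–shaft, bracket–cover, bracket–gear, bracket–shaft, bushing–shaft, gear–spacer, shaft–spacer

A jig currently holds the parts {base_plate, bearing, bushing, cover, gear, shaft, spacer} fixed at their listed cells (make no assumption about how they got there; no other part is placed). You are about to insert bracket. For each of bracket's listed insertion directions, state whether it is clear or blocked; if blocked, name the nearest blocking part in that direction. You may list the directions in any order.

+x: blocked by shaft; -x: clear

-x: ray from bracket(0, 1) has no placed part ⇒ clear
+x: nearest on ray is shaft@(1, 1) ⇒ blocked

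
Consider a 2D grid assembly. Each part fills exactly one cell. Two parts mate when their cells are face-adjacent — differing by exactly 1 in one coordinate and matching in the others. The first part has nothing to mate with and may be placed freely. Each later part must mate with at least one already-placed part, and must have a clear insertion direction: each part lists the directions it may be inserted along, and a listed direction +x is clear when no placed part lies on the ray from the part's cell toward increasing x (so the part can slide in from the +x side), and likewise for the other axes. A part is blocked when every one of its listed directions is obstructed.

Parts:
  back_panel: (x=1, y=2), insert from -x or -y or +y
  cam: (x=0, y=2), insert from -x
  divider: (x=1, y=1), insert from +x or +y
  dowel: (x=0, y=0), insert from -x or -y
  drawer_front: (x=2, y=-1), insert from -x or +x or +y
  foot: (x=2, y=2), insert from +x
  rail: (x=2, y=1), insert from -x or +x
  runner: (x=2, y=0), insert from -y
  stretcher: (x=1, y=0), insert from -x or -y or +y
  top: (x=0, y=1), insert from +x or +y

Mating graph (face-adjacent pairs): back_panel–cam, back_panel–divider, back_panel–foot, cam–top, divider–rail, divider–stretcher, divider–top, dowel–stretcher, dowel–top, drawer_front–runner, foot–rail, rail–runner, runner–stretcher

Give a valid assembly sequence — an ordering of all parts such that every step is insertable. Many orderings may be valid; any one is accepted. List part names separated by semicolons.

1. stretcher@(1, 0) [-x clear] — {stretcher}
2. divider@(1, 1) [+x clear] — {divider, stretcher}
3. back_panel@(1, 2) [-x clear] — {back_panel, divider, stretcher}
4. runner@(2, 0) [-y clear] — {back_panel, divider, runner, stretcher}
5. dowel@(0, 0) [-x clear] — {back_panel, divider, dowel, runner, stretcher}
6. top@(0, 1) [+y clear] — {back_panel, divider, dowel, runner, stretcher, top}
7. cam@(0, 2) [-x clear] — {back_panel, cam, divider, dowel, runner, stretcher, top}
8. drawer_front@(2, -1) [-x clear] — {back_panel, cam, divider, dowel, drawer_front, runner, stretcher, top}
9. foot@(2, 2) [+x clear] — {back_panel, cam, divider, dowel, drawer_front, foot, runner, stretcher, top}
10. rail@(2, 1) [+x clear] — {back_panel, cam, divider, dowel, drawer_front, foot, rail, runner, stretcher, top}

stretcher; divider; back_panel; runner; dowel; top; cam; drawer_front; foot; rail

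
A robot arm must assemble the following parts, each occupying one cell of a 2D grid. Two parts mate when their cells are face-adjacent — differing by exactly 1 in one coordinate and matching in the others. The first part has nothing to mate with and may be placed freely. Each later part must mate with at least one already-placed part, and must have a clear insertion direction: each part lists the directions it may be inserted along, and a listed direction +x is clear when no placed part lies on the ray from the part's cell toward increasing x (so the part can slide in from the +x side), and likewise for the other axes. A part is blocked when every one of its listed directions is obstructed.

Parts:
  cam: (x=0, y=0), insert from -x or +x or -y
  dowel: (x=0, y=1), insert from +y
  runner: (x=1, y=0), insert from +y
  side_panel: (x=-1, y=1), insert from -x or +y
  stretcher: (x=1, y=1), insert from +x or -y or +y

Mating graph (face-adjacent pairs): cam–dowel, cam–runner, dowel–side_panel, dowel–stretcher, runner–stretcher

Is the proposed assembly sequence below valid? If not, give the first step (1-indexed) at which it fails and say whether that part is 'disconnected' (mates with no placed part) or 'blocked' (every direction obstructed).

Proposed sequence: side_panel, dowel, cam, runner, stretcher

Valid

1. side_panel@(-1, 1) [-x clear] — {side_panel}
2. dowel@(0, 1) [+y clear] — {dowel, side_panel}
3. cam@(0, 0) [-x clear] — {cam, dowel, side_panel}
4. runner@(1, 0) [+y clear] — {cam, dowel, runner, side_panel}
5. stretcher@(1, 1) [+x clear] — {cam, dowel, runner, side_panel, stretcher}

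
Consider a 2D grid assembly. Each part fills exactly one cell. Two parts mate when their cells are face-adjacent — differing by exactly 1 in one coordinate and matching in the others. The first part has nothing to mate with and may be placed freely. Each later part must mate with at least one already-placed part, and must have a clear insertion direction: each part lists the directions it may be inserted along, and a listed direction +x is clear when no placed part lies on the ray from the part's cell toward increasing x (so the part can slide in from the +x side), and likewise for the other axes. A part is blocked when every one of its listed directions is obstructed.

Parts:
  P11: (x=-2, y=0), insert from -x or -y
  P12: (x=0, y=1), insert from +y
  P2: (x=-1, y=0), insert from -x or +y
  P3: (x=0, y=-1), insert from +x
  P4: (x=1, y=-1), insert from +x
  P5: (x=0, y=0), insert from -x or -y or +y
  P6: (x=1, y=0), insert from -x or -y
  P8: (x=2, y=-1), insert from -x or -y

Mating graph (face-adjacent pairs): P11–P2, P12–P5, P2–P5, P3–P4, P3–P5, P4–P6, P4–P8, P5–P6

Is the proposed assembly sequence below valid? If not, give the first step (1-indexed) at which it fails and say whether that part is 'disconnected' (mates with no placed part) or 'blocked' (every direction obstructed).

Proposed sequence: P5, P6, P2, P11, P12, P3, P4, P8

1. P5@(0, 0) [-x clear] — {P5}
2. P6@(1, 0) [-y clear] — {P5, P6}
3. P2@(-1, 0) [-x clear] — {P2, P5, P6}
4. P11@(-2, 0) [-x clear] — {P11, P2, P5, P6}
5. P12@(0, 1) [+y clear] — {P11, P12, P2, P5, P6}
6. P3@(0, -1) [+x clear] — {P11, P12, P2, P3, P5, P6}
7. P4@(1, -1) [+x clear] — {P11, P12, P2, P3, P4, P5, P6}
8. P8@(2, -1) [-y clear] — {P11, P12, P2, P3, P4, P5, P6, P8}

Valid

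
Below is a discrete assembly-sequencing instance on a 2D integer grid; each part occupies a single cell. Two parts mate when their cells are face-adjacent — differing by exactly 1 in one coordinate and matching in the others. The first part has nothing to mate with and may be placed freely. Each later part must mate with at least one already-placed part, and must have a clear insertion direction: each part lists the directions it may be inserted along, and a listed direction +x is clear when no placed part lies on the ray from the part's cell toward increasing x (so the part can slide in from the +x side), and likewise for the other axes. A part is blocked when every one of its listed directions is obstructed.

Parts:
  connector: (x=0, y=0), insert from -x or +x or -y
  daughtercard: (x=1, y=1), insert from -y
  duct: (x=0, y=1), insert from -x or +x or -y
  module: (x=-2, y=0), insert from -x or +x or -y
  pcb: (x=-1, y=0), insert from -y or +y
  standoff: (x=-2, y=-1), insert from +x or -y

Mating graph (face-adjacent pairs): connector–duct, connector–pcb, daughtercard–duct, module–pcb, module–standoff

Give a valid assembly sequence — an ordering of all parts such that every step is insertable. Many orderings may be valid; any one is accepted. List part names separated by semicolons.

1. connector@(0, 0) [-x clear] — {connector}
2. duct@(0, 1) [-x clear] — {connector, duct}
3. pcb@(-1, 0) [-y clear] — {connector, duct, pcb}
4. module@(-2, 0) [-x clear] — {connector, duct, module, pcb}
5. standoff@(-2, -1) [+x clear] — {connector, duct, module, pcb, standoff}
6. daughtercard@(1, 1) [-y clear] — {connector, daughtercard, duct, module, pcb, standoff}

connector; duct; pcb; module; standoff; daughtercard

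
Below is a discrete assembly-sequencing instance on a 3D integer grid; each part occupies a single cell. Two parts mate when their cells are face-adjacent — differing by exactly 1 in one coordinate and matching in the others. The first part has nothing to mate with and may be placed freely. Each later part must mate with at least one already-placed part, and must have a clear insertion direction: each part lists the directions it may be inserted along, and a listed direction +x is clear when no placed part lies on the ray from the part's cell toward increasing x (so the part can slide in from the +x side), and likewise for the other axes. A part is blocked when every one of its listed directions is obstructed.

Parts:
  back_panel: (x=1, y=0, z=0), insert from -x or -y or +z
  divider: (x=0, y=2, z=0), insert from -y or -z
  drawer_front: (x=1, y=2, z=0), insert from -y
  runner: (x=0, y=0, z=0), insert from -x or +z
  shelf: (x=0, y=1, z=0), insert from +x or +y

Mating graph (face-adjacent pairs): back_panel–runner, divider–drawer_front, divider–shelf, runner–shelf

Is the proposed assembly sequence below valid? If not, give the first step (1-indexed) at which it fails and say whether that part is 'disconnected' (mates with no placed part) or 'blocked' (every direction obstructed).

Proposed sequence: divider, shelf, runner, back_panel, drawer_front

1. divider@(0, 2, 0) [-y clear] — {divider}
2. shelf@(0, 1, 0) [+x clear] — {divider, shelf}
3. runner@(0, 0, 0) [-x clear] — {divider, runner, shelf}
4. back_panel@(1, 0, 0) [-y clear] — {back_panel, divider, runner, shelf}
5. drawer_front@(1, 2, 0) — -y all obstructed ⇒ blocked

Invalid at step 5 (blocked)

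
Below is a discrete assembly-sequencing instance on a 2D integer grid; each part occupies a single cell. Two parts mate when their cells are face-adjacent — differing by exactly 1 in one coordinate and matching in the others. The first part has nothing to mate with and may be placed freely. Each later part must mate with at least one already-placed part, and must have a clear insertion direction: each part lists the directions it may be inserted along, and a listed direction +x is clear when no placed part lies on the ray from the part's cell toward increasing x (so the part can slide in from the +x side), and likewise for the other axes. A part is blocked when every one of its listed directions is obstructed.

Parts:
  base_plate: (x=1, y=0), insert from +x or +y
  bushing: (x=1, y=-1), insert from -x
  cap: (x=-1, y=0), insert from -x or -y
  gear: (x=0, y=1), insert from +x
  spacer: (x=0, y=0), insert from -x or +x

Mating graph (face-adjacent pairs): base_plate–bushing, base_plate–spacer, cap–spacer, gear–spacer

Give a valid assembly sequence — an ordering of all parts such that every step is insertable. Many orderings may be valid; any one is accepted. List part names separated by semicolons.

1. base_plate@(1, 0) [+x clear] — {base_plate}
2. spacer@(0, 0) [-x clear] — {base_plate, spacer}
3. cap@(-1, 0) [-x clear] — {base_plate, cap, spacer}
4. bushing@(1, -1) [-x clear] — {base_plate, bushing, cap, spacer}
5. gear@(0, 1) [+x clear] — {base_plate, bushing, cap, gear, spacer}

base_plate; spacer; cap; bushing; gear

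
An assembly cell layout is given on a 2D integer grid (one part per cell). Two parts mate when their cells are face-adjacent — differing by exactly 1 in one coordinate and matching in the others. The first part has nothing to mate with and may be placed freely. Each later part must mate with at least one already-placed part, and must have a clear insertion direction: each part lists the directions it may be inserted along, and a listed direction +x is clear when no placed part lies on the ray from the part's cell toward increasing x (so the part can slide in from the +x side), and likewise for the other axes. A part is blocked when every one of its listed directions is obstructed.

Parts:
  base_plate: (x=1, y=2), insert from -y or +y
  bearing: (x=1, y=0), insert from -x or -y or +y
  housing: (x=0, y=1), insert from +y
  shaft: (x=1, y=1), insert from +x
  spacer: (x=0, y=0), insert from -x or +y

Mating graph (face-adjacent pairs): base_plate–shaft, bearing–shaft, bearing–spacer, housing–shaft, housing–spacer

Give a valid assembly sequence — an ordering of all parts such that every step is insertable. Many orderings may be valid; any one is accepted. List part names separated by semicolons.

base_plate; shaft; housing; bearing; spacer

1. base_plate@(1, 2) [-y clear] — {base_plate}
2. shaft@(1, 1) [+x clear] — {base_plate, shaft}
3. housing@(0, 1) [+y clear] — {base_plate, housing, shaft}
4. bearing@(1, 0) [-x clear] — {base_plate, bearing, housing, shaft}
5. spacer@(0, 0) [-x clear] — {base_plate, bearing, housing, shaft, spacer}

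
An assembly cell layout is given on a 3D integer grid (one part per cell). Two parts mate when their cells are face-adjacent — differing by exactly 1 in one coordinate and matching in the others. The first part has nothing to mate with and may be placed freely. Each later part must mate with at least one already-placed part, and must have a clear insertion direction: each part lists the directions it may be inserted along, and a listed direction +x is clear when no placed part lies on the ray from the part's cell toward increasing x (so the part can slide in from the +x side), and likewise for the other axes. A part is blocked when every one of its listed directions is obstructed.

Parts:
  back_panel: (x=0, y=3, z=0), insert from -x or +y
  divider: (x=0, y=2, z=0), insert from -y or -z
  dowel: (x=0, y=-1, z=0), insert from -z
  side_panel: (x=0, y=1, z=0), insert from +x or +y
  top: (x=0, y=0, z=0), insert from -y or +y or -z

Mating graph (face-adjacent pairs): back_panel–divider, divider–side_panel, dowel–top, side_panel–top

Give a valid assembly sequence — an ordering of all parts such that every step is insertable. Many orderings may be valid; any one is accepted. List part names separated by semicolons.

1. divider@(0, 2, 0) [-y clear] — {divider}
2. side_panel@(0, 1, 0) [+x clear] — {divider, side_panel}
3. top@(0, 0, 0) [-y clear] — {divider, side_panel, top}
4. dowel@(0, -1, 0) [-z clear] — {divider, dowel, side_panel, top}
5. back_panel@(0, 3, 0) [-x clear] — {back_panel, divider, dowel, side_panel, top}

divider; side_panel; top; dowel; back_panel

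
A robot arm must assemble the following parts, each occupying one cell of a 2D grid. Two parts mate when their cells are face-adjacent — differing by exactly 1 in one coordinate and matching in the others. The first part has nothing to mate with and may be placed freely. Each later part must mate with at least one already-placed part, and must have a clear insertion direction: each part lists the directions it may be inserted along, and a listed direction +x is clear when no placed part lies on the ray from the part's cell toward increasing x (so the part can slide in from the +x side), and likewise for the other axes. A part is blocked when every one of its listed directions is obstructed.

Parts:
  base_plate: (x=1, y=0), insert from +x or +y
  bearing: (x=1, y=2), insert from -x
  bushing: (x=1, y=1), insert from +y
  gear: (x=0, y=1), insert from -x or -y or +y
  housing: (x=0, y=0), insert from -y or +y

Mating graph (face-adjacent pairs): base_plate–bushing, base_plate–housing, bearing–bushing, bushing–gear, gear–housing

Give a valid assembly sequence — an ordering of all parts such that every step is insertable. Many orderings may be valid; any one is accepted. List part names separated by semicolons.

housing; base_plate; bushing; bearing; gear

1. housing@(0, 0) [-y clear] — {housing}
2. base_plate@(1, 0) [+x clear] — {base_plate, housing}
3. bushing@(1, 1) [+y clear] — {base_plate, bushing, housing}
4. bearing@(1, 2) [-x clear] — {base_plate, bearing, bushing, housing}
5. gear@(0, 1) [-x clear] — {base_plate, bearing, bushing, gear, housing}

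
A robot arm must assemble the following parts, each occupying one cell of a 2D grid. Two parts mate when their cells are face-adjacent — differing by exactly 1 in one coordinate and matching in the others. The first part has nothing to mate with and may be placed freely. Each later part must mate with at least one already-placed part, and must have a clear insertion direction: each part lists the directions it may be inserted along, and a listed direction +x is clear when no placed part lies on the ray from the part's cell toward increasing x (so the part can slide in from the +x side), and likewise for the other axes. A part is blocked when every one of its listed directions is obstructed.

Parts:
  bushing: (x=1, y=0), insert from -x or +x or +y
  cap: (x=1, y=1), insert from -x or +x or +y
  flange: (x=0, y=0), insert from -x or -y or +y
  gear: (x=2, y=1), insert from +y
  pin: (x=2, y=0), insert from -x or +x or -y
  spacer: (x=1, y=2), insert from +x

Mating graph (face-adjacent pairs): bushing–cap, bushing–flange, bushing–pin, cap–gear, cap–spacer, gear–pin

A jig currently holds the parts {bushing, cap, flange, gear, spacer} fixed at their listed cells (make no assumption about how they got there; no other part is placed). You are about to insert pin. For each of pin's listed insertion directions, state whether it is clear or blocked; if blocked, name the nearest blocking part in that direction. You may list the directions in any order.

+x: clear; -x: blocked by bushing; -y: clear

-x: nearest on ray is bushing@(1, 0) ⇒ blocked
+x: ray from pin(2, 0) has no placed part ⇒ clear
-y: ray from pin(2, 0) has no placed part ⇒ clear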